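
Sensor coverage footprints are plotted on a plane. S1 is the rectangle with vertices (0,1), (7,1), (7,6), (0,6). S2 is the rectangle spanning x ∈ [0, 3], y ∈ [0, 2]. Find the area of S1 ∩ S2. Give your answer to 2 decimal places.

|S1∩S2|: x∈[0,3], y∈[1,2] → 3·1 = 3.

3.00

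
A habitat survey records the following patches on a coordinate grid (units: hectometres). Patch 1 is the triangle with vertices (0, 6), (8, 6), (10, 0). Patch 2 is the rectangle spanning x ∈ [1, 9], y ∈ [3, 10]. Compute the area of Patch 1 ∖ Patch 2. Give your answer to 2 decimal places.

6.30

|Patch 1| = 24, |Patch 1∩Patch 2| = 17.7.
|Patch 1 ∖ Patch 2| = |Patch 1| − |Patch 1∩Patch 2| = 24 − 17.7 = 6.30.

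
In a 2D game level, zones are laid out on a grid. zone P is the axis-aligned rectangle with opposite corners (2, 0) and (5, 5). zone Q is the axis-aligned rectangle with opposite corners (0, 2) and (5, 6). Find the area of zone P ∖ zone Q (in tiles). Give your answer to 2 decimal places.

|zone P∩zone Q|: x∈[2,5], y∈[2,5] → 3·3 = 9.
|zone P| = 15.
|zone P ∖ zone Q| = |zone P| − |zone P∩zone Q| = 15 − 9 = 6.00.

6.00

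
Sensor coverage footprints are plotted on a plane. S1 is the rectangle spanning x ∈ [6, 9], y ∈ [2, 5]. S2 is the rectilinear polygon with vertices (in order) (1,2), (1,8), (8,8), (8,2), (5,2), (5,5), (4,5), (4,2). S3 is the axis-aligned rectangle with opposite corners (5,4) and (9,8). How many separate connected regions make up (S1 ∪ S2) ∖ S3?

(S1 ∪ S2) ∖ S3 splits into 2 disjoint pieces (area 8, area 21).

2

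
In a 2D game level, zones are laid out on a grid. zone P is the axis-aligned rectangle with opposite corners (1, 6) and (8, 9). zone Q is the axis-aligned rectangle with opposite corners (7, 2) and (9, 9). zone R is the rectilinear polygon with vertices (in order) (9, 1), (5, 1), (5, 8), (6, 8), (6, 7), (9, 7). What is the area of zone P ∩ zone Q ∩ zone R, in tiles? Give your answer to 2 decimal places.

1.00

The intersection is the polygon with vertices (7,6), (7,7), (8,7), (8,6).
By the shoelace formula its area is 1.00.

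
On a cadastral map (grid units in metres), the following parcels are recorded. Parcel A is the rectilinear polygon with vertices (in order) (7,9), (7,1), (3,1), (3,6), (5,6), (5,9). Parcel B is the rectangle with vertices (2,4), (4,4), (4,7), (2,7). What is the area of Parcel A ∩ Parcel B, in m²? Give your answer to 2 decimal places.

2.00

The intersection is the polygon with vertices (3,6), (4,6), (4,4), (3,4).
By the shoelace formula its area is 2.00.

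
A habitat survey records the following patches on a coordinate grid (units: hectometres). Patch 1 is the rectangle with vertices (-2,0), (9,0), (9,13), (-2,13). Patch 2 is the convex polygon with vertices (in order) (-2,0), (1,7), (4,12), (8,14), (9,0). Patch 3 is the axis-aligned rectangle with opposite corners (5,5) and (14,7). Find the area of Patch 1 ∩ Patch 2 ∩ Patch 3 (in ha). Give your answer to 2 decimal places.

7.14

The intersection is the polygon with vertices (8.643,5), (5,5), (5,7), (8.5,7).
By the shoelace formula its area is 7.14.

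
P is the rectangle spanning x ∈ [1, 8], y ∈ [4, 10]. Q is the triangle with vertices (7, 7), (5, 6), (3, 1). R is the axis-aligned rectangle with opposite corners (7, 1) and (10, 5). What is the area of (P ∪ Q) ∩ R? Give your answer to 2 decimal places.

The region (P ∪ Q) ∩ R is the polygon with vertices (8,4), (7,4), (7,5), (8,5).
By the shoelace formula its area is 1.00.

1.00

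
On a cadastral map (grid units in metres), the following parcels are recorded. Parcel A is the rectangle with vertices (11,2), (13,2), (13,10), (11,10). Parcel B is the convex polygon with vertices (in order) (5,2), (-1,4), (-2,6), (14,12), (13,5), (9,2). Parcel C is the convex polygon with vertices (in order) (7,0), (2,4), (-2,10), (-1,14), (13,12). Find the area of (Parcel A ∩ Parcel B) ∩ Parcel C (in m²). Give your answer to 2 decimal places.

The region (Parcel A ∩ Parcel B) ∩ Parcel C is the polygon with vertices (12,10), (11,8), (11,10).
By the shoelace formula its area is 1.00.

1.00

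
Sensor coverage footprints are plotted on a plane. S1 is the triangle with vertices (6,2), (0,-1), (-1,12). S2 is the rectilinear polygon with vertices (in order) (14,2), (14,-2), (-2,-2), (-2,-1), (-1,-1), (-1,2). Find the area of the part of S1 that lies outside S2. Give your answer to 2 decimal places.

31.15

|S1| = 40.5, |S1∩S2| = 9.3462.
|S1 ∖ S2| = |S1| − |S1∩S2| = 40.5 − 9.3462 = 31.15.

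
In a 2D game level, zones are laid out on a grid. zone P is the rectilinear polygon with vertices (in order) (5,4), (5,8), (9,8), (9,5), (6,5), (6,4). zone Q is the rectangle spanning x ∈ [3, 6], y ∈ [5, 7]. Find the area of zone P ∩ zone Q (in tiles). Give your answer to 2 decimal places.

The intersection is the polygon with vertices (5,7), (6,7), (6,5), (5,5).
By the shoelace formula its area is 2.00.

2.00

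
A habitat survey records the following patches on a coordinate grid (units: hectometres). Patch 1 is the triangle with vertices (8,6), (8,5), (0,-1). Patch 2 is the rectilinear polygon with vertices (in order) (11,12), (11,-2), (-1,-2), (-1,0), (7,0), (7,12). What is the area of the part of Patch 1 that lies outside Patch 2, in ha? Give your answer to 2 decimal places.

|Patch 1| = 4, |Patch 1∩Patch 2| = 1.0327.
|Patch 1 ∖ Patch 2| = |Patch 1| − |Patch 1∩Patch 2| = 4 − 1.0327 = 2.97.

2.97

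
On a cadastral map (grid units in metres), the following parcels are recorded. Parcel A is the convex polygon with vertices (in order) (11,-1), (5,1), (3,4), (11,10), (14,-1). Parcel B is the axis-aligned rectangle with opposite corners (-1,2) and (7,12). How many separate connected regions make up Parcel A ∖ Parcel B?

1

Parcel A ∖ Parcel B is a single connected region.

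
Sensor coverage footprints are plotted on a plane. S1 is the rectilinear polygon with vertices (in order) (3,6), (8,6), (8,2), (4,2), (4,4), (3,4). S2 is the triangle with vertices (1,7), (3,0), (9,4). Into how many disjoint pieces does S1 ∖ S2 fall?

2

S1 ∖ S2 splits into 2 disjoint pieces (area 3.5208, area 1.3333).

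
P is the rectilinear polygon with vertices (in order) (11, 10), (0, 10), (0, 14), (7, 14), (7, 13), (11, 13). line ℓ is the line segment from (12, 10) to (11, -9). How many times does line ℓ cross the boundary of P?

0

The segment lies entirely outside P and never meets its boundary.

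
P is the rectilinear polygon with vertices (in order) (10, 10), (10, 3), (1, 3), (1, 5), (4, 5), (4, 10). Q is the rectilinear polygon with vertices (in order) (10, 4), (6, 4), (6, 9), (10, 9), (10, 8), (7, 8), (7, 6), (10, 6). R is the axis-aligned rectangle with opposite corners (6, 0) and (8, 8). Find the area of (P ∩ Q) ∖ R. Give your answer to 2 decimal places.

|P ∩ Q| = 14.
|(P ∩ Q) ∩ R| = 6.
|(P ∩ Q) ∖ R| = 14 − 6 = 8.00.

8.00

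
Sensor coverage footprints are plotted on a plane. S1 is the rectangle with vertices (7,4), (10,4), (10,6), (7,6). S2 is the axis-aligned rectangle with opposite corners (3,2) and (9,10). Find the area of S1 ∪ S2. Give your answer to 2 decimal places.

50.00

By inclusion–exclusion:
Individual areas: |S1| = 6, |S2| = 48.
|S1∩S2|: x∈[7,9], y∈[4,6] → 2·2 = 4.
|S1 ∪ S2| = 54 − 4 = 50.00.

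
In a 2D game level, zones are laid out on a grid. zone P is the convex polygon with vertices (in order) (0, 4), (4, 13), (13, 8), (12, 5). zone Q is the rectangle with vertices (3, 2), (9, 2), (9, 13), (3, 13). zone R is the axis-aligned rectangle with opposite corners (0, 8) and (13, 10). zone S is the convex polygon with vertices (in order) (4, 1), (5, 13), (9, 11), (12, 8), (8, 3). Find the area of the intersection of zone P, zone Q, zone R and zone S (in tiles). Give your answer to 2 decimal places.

8.67

The intersection is the polygon with vertices (4.583,8), (4.75,10), (9,10), (9,8).
By the shoelace formula its area is 8.67.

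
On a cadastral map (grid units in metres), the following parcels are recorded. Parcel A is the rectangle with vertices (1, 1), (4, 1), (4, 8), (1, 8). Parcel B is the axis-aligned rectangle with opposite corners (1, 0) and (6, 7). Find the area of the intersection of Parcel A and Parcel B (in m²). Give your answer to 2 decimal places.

18.00

|Parcel A∩Parcel B|: x∈[1,4], y∈[1,7] → 3·6 = 18.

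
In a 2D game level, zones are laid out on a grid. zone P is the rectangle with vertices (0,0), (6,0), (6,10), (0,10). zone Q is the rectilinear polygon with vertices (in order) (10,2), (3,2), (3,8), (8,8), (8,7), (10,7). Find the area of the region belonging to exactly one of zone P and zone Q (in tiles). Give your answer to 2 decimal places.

|zone P| = 60, |zone Q| = 40, |zone P∩zone Q| = 18.
|zone P △ zone Q| = |zone P| + |zone Q| − 2·|zone P∩zone Q| = 60 + 40 − 36 = 64.00.

64.00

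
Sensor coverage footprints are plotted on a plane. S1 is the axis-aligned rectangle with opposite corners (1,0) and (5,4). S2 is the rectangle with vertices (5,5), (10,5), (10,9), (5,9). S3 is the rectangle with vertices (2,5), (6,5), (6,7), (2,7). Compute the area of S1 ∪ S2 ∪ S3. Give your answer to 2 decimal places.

By inclusion–exclusion:
Individual areas: |S1| = 16, |S2| = 20, |S3| = 8.
|S1∩S2| = 0 (no overlap).
|S1∩S3| = 0 (no overlap).
|S2∩S3|: x∈[5,6], y∈[5,7] → 1·2 = 2.
|S1∩S2∩S3| = 0.
|S1 ∪ S2 ∪ S3| = 44 − 2 + 0 = 42.00.

42.00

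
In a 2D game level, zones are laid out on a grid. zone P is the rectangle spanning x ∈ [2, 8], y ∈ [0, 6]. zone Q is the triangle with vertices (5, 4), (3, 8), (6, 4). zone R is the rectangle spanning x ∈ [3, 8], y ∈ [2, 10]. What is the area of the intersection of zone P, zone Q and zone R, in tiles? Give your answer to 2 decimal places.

1.50

The intersection is the polygon with vertices (6,4), (5,4), (4,6), (4.5,6).
By the shoelace formula its area is 1.50.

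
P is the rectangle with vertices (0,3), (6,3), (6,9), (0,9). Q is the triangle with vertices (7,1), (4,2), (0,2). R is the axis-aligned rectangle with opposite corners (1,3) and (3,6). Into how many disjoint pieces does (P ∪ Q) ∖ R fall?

(P ∪ Q) ∖ R splits into 2 disjoint pieces (area 30, area 2).

2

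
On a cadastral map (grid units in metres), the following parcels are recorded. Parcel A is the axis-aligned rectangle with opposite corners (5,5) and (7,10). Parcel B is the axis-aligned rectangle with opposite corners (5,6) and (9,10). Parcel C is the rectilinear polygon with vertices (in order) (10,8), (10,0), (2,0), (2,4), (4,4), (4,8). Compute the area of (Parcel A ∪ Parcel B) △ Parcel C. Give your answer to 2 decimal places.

|Parcel A ∪ Parcel B| = 18.
|(Parcel A ∪ Parcel B) ∩ Parcel C| = 10.
|(Parcel A ∪ Parcel B) △ Parcel C| = 18 + 56 − 20 = 54.00.

54.00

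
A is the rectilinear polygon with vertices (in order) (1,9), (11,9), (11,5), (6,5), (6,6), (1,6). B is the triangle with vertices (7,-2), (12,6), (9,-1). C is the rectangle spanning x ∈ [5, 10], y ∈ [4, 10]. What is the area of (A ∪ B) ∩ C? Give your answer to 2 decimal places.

The region (A ∪ B) ∩ C is the polygon with vertices (6,5), (6,6), (5,6), (5,9), (10,9), (10,5).
By the shoelace formula its area is 19.00.

19.00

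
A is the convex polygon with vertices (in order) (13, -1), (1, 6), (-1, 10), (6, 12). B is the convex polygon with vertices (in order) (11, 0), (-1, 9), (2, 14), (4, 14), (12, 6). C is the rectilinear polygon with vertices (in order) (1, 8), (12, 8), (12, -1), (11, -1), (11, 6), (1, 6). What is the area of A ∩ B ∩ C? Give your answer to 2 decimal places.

14.35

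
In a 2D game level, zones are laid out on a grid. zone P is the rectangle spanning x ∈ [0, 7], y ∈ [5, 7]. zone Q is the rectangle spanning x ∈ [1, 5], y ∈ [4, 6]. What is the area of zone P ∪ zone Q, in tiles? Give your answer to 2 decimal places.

18.00

By inclusion–exclusion:
Individual areas: |zone P| = 14, |zone Q| = 8.
|zone P∩zone Q|: x∈[1,5], y∈[5,6] → 4·1 = 4.
|zone P ∪ zone Q| = 22 − 4 = 18.00.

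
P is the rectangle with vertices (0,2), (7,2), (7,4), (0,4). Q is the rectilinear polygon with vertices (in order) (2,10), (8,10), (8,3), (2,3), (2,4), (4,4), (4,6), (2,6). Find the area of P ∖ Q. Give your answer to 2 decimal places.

9.00

|P| = 14, |P∩Q| = 5.
|P ∖ Q| = |P| − |P∩Q| = 14 − 5 = 9.00.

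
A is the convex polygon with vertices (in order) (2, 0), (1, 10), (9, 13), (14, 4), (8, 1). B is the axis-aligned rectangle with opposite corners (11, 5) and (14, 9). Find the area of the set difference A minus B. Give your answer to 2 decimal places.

106.17

|A| = 111.5, |A∩B| = 5.3333.
|A ∖ B| = |A| − |A∩B| = 111.5 − 5.3333 = 106.17.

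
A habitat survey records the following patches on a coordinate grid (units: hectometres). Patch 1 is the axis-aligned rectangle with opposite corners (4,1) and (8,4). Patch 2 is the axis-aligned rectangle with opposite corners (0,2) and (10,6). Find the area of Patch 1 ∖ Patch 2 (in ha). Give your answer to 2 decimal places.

4.00

|Patch 1∩Patch 2|: x∈[4,8], y∈[2,4] → 4·2 = 8.
|Patch 1| = 12.
|Patch 1 ∖ Patch 2| = |Patch 1| − |Patch 1∩Patch 2| = 12 − 8 = 4.00.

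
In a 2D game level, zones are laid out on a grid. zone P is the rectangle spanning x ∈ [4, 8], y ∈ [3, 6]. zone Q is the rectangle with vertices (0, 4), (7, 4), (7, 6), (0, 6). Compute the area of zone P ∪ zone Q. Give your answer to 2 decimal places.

20.00

By inclusion–exclusion:
Individual areas: |zone P| = 12, |zone Q| = 14.
|zone P∩zone Q|: x∈[4,7], y∈[4,6] → 3·2 = 6.
|zone P ∪ zone Q| = 26 − 6 = 20.00.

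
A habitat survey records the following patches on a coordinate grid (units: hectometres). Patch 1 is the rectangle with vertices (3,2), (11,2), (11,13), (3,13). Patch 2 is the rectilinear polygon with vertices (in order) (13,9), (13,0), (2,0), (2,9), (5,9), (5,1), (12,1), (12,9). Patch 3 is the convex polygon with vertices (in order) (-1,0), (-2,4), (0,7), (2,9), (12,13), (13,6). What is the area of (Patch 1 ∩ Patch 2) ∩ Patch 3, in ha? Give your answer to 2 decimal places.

13.62

The region (Patch 1 ∩ Patch 2) ∩ Patch 3 is the polygon with vertices (3,9), (5,9), (5,2.571), (3.667,2), (3,2).
By the shoelace formula its area is 13.62.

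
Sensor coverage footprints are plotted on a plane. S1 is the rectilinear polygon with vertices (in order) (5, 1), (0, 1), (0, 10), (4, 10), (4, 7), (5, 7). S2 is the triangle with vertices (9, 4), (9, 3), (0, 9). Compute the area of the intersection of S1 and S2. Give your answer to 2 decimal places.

1.39

The intersection is the polygon with vertices (5,5.667), (0,9), (5,6.222).
By the shoelace formula its area is 1.39.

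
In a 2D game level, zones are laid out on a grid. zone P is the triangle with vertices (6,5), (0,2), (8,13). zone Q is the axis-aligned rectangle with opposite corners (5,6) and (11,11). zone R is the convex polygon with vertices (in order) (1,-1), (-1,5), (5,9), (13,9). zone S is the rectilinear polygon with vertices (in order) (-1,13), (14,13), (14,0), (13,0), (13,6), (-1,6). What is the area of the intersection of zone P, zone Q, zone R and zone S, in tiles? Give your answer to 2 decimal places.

The intersection is the polygon with vertices (5,6), (5,8.875), (5.091,9), (7,9), (6.25,6).
By the shoelace formula its area is 4.87.

4.87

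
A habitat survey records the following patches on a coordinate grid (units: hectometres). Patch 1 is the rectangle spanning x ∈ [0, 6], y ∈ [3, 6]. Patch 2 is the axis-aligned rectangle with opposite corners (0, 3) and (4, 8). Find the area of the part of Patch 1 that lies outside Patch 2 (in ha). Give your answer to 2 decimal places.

6.00

|Patch 1∩Patch 2|: x∈[0,4], y∈[3,6] → 4·3 = 12.
|Patch 1| = 18.
|Patch 1 ∖ Patch 2| = |Patch 1| − |Patch 1∩Patch 2| = 18 − 12 = 6.00.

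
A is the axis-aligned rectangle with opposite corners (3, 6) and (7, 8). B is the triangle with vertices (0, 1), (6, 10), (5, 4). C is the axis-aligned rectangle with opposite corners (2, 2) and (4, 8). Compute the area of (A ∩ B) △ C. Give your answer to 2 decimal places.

|A ∩ B| = 3.
|(A ∩ B) ∩ C| = 0.3333.
|(A ∩ B) △ C| = 3 + 12 − 0.6667 = 14.33.

14.33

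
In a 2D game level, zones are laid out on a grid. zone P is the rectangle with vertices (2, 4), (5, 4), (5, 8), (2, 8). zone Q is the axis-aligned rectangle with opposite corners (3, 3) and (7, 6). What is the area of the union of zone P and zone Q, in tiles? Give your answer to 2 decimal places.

20.00

By inclusion–exclusion:
Individual areas: |zone P| = 12, |zone Q| = 12.
|zone P∩zone Q|: x∈[3,5], y∈[4,6] → 2·2 = 4.
|zone P ∪ zone Q| = 24 − 4 = 20.00.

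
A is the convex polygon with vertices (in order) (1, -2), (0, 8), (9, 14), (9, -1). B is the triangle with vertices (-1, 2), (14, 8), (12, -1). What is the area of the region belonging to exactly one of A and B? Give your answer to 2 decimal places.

|A| = 108, |B| = 61.5, |A∩B| = 30.7438.
|A △ B| = |A| + |B| − 2·|A∩B| = 108 + 61.5 − 61.4876 = 108.01.

108.01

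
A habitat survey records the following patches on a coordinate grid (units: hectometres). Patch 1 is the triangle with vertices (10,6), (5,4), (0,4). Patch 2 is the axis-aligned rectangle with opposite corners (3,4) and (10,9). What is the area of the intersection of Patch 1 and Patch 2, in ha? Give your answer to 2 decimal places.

4.10

The intersection is the polygon with vertices (5,4), (3,4), (3,4.6), (10,6).
By the shoelace formula its area is 4.10.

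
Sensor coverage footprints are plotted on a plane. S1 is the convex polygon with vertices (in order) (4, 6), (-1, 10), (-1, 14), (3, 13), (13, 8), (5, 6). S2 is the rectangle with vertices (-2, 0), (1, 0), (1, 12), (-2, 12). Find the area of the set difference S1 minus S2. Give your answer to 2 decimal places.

51.40

|S1| = 57, |S1∩S2| = 5.6.
|S1 ∖ S2| = |S1| − |S1∩S2| = 57 − 5.6 = 51.40.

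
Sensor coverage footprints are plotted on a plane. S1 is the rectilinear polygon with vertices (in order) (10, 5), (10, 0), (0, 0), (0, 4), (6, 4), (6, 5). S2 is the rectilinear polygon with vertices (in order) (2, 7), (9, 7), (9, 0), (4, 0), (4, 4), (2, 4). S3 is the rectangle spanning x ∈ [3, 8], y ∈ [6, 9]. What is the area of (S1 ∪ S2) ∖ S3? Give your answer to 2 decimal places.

57.00

|S1 ∪ S2| = 62.
|(S1 ∪ S2) ∩ S3| = 5.
|(S1 ∪ S2) ∖ S3| = 62 − 5 = 57.00.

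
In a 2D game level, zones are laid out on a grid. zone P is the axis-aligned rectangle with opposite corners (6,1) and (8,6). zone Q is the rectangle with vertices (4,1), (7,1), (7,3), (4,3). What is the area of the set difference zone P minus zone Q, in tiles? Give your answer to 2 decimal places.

|zone P∩zone Q|: x∈[6,7], y∈[1,3] → 1·2 = 2.
|zone P| = 10.
|zone P ∖ zone Q| = |zone P| − |zone P∩zone Q| = 10 − 2 = 8.00.

8.00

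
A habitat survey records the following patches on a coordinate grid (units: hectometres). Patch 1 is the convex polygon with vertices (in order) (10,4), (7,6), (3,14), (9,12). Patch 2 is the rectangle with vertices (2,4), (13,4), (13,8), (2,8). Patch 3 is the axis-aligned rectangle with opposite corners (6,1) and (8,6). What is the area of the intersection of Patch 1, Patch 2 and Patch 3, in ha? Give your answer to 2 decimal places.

0.33

The intersection is the polygon with vertices (7,6), (8,6), (8,5.333).
By the shoelace formula its area is 0.33.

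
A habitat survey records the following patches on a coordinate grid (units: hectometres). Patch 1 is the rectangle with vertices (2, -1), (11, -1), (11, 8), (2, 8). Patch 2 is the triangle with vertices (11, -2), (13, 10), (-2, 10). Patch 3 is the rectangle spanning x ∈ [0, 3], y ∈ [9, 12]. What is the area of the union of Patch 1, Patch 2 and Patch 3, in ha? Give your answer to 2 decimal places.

By inclusion–exclusion:
Individual areas: |Patch 1| = 81, |Patch 2| = 90, |Patch 3| = 9.
|Patch 1∩Patch 2| = 52.0737.
|Patch 1∩Patch 3| = 0 (no overlap).
|Patch 2∩Patch 3| = 3.
|Patch 1∩Patch 2∩Patch 3| = 0.
|Patch 1 ∪ Patch 2 ∪ Patch 3| = 180 − 55.0737 + 0 = 124.93.

124.93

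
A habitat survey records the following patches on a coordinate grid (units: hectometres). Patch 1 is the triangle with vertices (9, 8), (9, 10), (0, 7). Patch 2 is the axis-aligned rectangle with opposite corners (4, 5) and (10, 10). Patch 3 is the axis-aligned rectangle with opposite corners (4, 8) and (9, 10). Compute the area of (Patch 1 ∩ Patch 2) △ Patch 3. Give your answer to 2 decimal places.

5.56

|Patch 1 ∩ Patch 2| = 7.2222.
|(Patch 1 ∩ Patch 2) ∩ Patch 3| = 5.8333.
|(Patch 1 ∩ Patch 2) △ Patch 3| = 7.2222 + 10 − 11.6667 = 5.56.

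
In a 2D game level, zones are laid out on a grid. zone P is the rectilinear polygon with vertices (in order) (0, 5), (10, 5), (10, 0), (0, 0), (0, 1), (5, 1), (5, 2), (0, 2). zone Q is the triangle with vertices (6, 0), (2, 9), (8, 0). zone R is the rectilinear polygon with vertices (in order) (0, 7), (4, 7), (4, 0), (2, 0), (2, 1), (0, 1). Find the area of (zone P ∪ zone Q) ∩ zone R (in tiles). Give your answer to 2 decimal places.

15.00

|zone P ∪ zone Q| = 46.7778.
|(zone P ∪ zone Q) ∩ zone R| = 15.00.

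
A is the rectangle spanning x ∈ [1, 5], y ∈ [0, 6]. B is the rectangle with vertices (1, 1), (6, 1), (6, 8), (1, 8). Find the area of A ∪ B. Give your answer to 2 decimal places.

By inclusion–exclusion:
Individual areas: |A| = 24, |B| = 35.
|A∩B|: x∈[1,5], y∈[1,6] → 4·5 = 20.
|A ∪ B| = 59 − 20 = 39.00.

39.00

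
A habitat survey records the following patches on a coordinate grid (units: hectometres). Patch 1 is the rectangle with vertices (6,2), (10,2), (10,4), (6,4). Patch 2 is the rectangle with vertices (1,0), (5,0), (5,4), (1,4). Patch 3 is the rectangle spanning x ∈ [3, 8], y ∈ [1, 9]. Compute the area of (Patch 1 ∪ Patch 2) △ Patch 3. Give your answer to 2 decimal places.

|Patch 1 ∪ Patch 2| = 24.
|(Patch 1 ∪ Patch 2) ∩ Patch 3| = 10.
|(Patch 1 ∪ Patch 2) △ Patch 3| = 24 + 40 − 20 = 44.00.

44.00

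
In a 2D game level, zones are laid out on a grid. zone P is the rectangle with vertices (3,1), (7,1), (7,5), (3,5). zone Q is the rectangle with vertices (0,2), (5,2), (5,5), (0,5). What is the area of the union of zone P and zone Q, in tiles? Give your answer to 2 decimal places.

By inclusion–exclusion:
Individual areas: |zone P| = 16, |zone Q| = 15.
|zone P∩zone Q|: x∈[3,5], y∈[2,5] → 2·3 = 6.
|zone P ∪ zone Q| = 31 − 6 = 25.00.

25.00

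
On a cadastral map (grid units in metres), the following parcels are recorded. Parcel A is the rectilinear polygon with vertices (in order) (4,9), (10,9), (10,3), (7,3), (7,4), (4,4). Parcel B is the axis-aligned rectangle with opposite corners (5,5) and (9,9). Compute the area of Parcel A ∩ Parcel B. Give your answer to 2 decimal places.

16.00

The intersection is the polygon with vertices (9,9), (9,5), (5,5), (5,9).
By the shoelace formula its area is 16.00.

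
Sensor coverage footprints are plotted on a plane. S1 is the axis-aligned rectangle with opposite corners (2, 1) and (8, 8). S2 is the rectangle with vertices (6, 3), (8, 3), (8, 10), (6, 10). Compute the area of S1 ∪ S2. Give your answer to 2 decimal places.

By inclusion–exclusion:
Individual areas: |S1| = 42, |S2| = 14.
|S1∩S2|: x∈[6,8], y∈[3,8] → 2·5 = 10.
|S1 ∪ S2| = 56 − 10 = 46.00.

46.00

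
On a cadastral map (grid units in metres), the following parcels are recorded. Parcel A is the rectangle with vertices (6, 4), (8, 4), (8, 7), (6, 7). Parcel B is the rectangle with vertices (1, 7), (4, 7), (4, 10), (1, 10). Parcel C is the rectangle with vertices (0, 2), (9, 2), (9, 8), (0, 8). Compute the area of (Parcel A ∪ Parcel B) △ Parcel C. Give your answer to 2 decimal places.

|Parcel A ∪ Parcel B| = 15.
|(Parcel A ∪ Parcel B) ∩ Parcel C| = 9.
|(Parcel A ∪ Parcel B) △ Parcel C| = 15 + 54 − 18 = 51.00.

51.00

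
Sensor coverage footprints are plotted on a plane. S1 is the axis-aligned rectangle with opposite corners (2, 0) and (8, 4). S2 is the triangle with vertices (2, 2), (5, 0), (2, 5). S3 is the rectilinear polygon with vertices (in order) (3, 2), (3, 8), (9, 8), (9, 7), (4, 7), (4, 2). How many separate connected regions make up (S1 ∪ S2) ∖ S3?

1

(S1 ∪ S2) ∖ S3 is a single connected region.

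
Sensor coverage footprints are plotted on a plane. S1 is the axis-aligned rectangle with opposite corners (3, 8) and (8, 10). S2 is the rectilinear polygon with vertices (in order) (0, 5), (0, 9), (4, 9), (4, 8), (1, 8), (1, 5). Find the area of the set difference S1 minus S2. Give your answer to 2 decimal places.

9.00

|S1| = 10, |S1∩S2| = 1.
|S1 ∖ S2| = |S1| − |S1∩S2| = 10 − 1 = 9.00.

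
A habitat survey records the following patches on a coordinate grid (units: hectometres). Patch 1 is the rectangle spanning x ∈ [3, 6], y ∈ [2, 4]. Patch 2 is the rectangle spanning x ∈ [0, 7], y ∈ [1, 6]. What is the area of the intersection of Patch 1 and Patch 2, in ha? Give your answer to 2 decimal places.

|Patch 1∩Patch 2|: x∈[3,6], y∈[2,4] → 3·2 = 6.

6.00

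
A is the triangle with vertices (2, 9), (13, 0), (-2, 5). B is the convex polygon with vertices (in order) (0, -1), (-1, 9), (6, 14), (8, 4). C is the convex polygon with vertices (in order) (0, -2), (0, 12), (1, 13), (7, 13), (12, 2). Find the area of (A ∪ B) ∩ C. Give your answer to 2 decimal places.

The region (A ∪ B) ∩ C is the polygon with vertices (5.565,2.478), (0,-1), (0,9.714), (4.6,13), (6.2,13), (7.978,4.109), (10.974,1.658), (9.5,1.167).
By the shoelace formula its area is 83.53.

83.53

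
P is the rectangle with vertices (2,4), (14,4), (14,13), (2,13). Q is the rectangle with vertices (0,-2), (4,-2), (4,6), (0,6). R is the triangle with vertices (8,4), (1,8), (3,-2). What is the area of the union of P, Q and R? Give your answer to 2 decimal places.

146.91

By inclusion–exclusion:
Individual areas: |P| = 108, |Q| = 32, |R| = 31.
|P∩Q|: x∈[2,4], y∈[4,6] → 2·2 = 4.
|P∩R| = 10.2857.
|Q∩R| = 13.8.
|P∩Q∩R| = 4.
|P ∪ Q ∪ R| = 171 − 28.0857 + 4 = 146.91.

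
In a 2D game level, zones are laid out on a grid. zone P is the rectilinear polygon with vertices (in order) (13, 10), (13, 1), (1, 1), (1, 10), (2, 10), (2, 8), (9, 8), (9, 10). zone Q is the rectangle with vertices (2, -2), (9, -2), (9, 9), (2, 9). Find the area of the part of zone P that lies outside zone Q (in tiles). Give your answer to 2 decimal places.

|zone P| = 94, |zone P∩zone Q| = 49.
|zone P ∖ zone Q| = |zone P| − |zone P∩zone Q| = 94 − 49 = 45.00.

45.00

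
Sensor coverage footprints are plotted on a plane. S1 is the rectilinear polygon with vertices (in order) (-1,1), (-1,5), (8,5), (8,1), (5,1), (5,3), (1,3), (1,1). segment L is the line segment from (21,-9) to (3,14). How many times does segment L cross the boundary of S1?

The segment lies entirely outside S1 and never meets its boundary.

0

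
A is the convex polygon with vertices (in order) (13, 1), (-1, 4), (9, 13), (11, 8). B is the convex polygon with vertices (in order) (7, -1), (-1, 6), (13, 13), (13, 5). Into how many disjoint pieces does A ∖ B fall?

A ∖ B splits into 3 disjoint pieces (area 4.8105, area 1.9003, area 5.6667).

3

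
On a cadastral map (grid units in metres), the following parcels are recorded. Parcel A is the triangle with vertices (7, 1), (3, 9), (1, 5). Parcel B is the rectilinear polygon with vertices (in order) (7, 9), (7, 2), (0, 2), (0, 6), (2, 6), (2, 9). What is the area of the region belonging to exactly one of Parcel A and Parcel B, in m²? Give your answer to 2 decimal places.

|Parcel A| = 16, |Parcel B| = 43, |Parcel A∩Parcel B| = 15.25.
|Parcel A △ Parcel B| = |Parcel A| + |Parcel B| − 2·|Parcel A∩Parcel B| = 16 + 43 − 30.5 = 28.50.

28.50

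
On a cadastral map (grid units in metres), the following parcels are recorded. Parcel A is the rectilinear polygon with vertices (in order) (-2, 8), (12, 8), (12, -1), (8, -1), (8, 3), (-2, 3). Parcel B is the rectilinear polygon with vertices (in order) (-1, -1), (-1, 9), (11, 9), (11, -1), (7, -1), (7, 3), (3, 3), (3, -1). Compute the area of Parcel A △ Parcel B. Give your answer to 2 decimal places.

46.00

|Parcel A| = 86, |Parcel B| = 104, |Parcel A∩Parcel B| = 72.
|Parcel A △ Parcel B| = |Parcel A| + |Parcel B| − 2·|Parcel A∩Parcel B| = 86 + 104 − 144 = 46.00.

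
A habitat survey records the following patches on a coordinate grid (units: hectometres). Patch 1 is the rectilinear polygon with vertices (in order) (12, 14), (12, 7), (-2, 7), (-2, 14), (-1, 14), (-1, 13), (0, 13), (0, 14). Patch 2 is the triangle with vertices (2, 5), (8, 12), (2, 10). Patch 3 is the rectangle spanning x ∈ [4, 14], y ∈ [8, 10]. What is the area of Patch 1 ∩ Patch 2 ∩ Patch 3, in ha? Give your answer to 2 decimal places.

The intersection is the polygon with vertices (4.571,8), (4,8), (4,10), (6.286,10).
By the shoelace formula its area is 2.86.

2.86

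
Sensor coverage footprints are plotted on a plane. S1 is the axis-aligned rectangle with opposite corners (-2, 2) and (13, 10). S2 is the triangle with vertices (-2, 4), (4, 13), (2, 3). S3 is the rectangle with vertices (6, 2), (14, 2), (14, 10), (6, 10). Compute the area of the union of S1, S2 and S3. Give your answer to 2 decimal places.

130.10

By inclusion–exclusion:
Individual areas: |S1| = 120, |S2| = 21, |S3| = 64.
|S1∩S2| = 18.9.
|S1∩S3|: x∈[6,13], y∈[2,10] → 7·8 = 56.
|S2∩S3| = 0.
|S1∩S2∩S3| = 0.
|S1 ∪ S2 ∪ S3| = 205 − 74.9 + 0 = 130.10.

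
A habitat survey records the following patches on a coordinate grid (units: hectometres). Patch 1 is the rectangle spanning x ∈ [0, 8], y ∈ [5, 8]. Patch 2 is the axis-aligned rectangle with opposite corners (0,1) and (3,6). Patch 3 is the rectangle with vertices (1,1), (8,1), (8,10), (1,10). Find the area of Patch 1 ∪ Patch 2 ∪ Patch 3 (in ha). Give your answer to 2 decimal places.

70.00

By inclusion–exclusion:
Individual areas: |Patch 1| = 24, |Patch 2| = 15, |Patch 3| = 63.
|Patch 1∩Patch 2|: x∈[0,3], y∈[5,6] → 3·1 = 3.
|Patch 1∩Patch 3|: x∈[1,8], y∈[5,8] → 7·3 = 21.
|Patch 2∩Patch 3|: x∈[1,3], y∈[1,6] → 2·5 = 10.
|Patch 1∩Patch 2∩Patch 3| = 2.
|Patch 1 ∪ Patch 2 ∪ Patch 3| = 102 − 34 + 2 = 70.00.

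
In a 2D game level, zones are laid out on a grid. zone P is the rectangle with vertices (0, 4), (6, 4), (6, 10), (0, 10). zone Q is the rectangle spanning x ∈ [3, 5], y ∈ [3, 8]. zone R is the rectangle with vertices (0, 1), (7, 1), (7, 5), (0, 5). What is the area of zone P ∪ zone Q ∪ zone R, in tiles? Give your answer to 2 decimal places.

By inclusion–exclusion:
Individual areas: |zone P| = 36, |zone Q| = 10, |zone R| = 28.
|zone P∩zone Q|: x∈[3,5], y∈[4,8] → 2·4 = 8.
|zone P∩zone R|: x∈[0,6], y∈[4,5] → 6·1 = 6.
|zone Q∩zone R|: x∈[3,5], y∈[3,5] → 2·2 = 4.
|zone P∩zone Q∩zone R| = 2.
|zone P ∪ zone Q ∪ zone R| = 74 − 18 + 2 = 58.00.

58.00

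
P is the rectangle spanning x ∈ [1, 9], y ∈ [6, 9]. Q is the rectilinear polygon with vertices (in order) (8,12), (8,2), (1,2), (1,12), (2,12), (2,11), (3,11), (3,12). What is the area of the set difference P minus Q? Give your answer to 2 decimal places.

|P| = 24, |P∩Q| = 21.
|P ∖ Q| = |P| − |P∩Q| = 24 − 21 = 3.00.

3.00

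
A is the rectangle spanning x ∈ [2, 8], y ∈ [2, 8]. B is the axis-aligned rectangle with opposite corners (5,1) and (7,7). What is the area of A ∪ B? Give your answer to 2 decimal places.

By inclusion–exclusion:
Individual areas: |A| = 36, |B| = 12.
|A∩B|: x∈[5,7], y∈[2,7] → 2·5 = 10.
|A ∪ B| = 48 − 10 = 38.00.

38.00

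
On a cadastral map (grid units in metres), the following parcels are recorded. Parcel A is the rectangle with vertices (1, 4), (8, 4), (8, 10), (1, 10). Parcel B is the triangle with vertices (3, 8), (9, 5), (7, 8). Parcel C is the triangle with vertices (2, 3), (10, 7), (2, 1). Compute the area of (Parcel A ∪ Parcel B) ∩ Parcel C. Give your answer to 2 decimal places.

The region (Parcel A ∪ Parcel B) ∩ Parcel C is the polygon with vertices (4,4), (8.25,6.125), (8.444,5.833), (8,5.5), (6,4).
By the shoelace formula its area is 2.66.

2.66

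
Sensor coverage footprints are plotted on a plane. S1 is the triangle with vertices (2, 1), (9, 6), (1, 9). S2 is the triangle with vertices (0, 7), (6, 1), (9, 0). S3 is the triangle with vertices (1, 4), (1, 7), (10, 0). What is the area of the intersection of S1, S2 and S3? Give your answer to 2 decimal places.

The intersection is the polygon with vertices (1.429,5.571), (1.385,5.923), (4.979,3.128), (4.333,2.667).
By the shoelace formula its area is 2.18.

2.18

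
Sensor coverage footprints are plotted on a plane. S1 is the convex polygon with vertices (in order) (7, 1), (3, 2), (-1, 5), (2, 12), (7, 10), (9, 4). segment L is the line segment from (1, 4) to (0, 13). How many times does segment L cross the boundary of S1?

1

The segment meets the boundary at (0.5,8.5).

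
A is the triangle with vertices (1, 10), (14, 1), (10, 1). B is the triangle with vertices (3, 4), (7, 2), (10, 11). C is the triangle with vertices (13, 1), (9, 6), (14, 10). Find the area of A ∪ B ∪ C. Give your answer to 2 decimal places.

By inclusion–exclusion:
Individual areas: |A| = 18, |B| = 21, |C| = 20.5.
|A∩B| = 4.1326.
|A∩C| = 0.4544.
|B∩C| = 0.
|A∩B∩C| = 0.
|A ∪ B ∪ C| = 59.5 − 4.587 + 0 = 54.91.

54.91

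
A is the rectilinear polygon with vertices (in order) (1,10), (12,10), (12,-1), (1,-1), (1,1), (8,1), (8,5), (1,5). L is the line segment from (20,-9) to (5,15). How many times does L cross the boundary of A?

2

The segment meets the boundary at (8.125,10), (12,3.8).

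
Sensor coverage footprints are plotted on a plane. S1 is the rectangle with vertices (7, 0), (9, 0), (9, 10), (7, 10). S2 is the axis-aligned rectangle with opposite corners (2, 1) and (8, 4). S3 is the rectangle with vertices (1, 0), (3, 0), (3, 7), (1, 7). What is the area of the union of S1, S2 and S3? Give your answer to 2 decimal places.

46.00

By inclusion–exclusion:
Individual areas: |S1| = 20, |S2| = 18, |S3| = 14.
|S1∩S2|: x∈[7,8], y∈[1,4] → 1·3 = 3.
|S1∩S3| = 0 (no overlap).
|S2∩S3|: x∈[2,3], y∈[1,4] → 1·3 = 3.
|S1∩S2∩S3| = 0.
|S1 ∪ S2 ∪ S3| = 52 − 6 + 0 = 46.00.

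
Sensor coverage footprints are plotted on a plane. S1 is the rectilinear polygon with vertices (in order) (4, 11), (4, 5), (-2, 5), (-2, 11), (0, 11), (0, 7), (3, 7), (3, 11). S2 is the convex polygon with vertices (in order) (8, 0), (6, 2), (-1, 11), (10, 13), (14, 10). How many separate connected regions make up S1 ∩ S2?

2

S1 ∩ S2 splits into 2 disjoint pieces (area 6.2222, area 0.6429).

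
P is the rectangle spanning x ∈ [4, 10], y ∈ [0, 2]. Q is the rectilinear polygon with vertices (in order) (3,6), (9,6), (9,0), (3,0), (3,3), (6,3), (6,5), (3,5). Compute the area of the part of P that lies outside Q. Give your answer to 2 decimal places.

|P| = 12, |P∩Q| = 10.
|P ∖ Q| = |P| − |P∩Q| = 12 − 10 = 2.00.

2.00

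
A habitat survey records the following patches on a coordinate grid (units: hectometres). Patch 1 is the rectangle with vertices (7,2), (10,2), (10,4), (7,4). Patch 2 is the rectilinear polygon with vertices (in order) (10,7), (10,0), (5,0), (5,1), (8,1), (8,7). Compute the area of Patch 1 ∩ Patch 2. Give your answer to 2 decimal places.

The intersection is the polygon with vertices (10,2), (8,2), (8,4), (10,4).
By the shoelace formula its area is 4.00.

4.00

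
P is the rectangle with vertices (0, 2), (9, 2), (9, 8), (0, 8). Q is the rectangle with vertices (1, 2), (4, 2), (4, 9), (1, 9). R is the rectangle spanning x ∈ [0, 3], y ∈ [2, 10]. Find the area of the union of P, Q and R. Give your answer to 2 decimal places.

61.00

By inclusion–exclusion:
Individual areas: |P| = 54, |Q| = 21, |R| = 24.
|P∩Q|: x∈[1,4], y∈[2,8] → 3·6 = 18.
|P∩R|: x∈[0,3], y∈[2,8] → 3·6 = 18.
|Q∩R|: x∈[1,3], y∈[2,9] → 2·7 = 14.
|P∩Q∩R| = 12.
|P ∪ Q ∪ R| = 99 − 50 + 12 = 61.00.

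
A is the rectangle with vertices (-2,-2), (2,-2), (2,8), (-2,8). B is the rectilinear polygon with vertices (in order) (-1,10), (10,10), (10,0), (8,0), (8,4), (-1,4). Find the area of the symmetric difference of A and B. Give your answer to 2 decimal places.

|A| = 40, |B| = 74, |A∩B| = 12.
|A △ B| = |A| + |B| − 2·|A∩B| = 40 + 74 − 24 = 90.00.

90.00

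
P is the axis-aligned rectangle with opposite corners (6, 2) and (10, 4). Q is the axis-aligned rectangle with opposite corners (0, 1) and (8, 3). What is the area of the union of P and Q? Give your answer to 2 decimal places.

By inclusion–exclusion:
Individual areas: |P| = 8, |Q| = 16.
|P∩Q|: x∈[6,8], y∈[2,3] → 2·1 = 2.
|P ∪ Q| = 24 − 2 = 22.00.

22.00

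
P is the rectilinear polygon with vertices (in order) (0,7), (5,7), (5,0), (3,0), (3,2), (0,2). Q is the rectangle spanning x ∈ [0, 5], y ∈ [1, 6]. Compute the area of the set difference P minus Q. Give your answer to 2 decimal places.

7.00

|P| = 29, |P∩Q| = 22.
|P ∖ Q| = |P| − |P∩Q| = 29 − 22 = 7.00.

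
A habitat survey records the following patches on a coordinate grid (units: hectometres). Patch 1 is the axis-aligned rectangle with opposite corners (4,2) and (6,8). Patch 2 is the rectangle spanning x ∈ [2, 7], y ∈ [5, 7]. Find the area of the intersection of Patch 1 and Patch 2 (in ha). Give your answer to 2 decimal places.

|Patch 1∩Patch 2|: x∈[4,6], y∈[5,7] → 2·2 = 4.

4.00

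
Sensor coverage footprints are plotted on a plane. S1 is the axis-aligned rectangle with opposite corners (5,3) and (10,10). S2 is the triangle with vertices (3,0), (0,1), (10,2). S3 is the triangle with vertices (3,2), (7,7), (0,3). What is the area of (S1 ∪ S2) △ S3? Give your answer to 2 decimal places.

48.29

|S1 ∪ S2| = 41.5.
|(S1 ∪ S2) ∩ S3| = 1.3571.
|(S1 ∪ S2) △ S3| = 41.5 + 9.5 − 2.7143 = 48.29.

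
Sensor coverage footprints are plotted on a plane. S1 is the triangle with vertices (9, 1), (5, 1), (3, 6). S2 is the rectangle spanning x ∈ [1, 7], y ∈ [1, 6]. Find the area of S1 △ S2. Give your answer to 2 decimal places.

23.33

|S1| = 10, |S2| = 30, |S1∩S2| = 8.3333.
|S1 △ S2| = |S1| + |S2| − 2·|S1∩S2| = 10 + 30 − 16.6667 = 23.33.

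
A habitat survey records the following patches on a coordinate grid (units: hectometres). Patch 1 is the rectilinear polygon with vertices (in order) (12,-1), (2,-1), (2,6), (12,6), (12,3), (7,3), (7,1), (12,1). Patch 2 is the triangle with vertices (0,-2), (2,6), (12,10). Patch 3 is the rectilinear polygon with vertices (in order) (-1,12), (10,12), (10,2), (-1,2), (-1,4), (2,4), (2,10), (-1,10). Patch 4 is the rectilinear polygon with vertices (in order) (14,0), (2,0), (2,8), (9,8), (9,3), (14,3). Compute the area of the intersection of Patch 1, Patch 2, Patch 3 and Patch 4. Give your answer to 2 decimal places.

The intersection is the polygon with vertices (4,2), (2,2), (2,4), (2,6), (8,6).
By the shoelace formula its area is 16.00.

16.00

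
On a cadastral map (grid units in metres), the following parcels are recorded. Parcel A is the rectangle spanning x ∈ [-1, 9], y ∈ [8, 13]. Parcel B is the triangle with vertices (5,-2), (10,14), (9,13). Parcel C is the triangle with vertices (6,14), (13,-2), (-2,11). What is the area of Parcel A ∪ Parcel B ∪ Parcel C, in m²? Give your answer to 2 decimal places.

By inclusion–exclusion:
Individual areas: |Parcel A| = 50, |Parcel B| = 5.5, |Parcel C| = 74.5.
|Parcel A∩Parcel B| = 2.1083.
|Parcel A∩Parcel C| = 36.5098.
|Parcel B∩Parcel C| = 2.073.
|Parcel A∩Parcel B∩Parcel C| = 0.4855.
|Parcel A ∪ Parcel B ∪ Parcel C| = 130 − 40.6911 + 0.4855 = 89.79.

89.79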